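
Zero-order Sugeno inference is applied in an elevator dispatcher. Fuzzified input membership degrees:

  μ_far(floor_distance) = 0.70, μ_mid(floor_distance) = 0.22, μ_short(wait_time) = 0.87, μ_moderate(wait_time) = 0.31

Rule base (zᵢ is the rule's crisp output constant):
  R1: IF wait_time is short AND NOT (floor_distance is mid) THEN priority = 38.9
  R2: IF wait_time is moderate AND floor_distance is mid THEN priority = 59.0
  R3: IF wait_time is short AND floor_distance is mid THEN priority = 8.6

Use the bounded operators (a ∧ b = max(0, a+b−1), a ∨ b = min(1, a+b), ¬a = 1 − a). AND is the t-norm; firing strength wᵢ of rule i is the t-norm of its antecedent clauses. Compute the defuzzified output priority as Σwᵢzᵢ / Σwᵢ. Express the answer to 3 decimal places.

R1 (z=38.9): short=0.87, ¬mid=1−0.22=0.78; AND[max(0, a+b−1)] → w = 0.65
R2 (z=59.0): moderate=0.31, mid=0.22; AND[max(0, a+b−1)] → w = 0.00
R3 (z=8.6): short=0.87, mid=0.22; AND[max(0, a+b−1)] → w = 0.09
Weighted average = (0.65·38.9 + 0.00·59.0 + 0.09·8.6) / (0.65 + 0.00 + 0.09)
  = 26.0590 / 0.7400 = 35.215

35.215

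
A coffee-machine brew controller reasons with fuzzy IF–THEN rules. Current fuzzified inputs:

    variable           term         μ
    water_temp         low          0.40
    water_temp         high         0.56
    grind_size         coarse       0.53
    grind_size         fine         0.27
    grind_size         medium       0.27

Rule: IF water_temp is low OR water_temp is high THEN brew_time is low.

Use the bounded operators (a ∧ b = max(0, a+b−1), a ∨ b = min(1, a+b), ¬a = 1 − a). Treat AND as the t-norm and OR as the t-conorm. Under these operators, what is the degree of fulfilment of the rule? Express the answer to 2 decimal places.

0.96

firing strength: low=0.40, high=0.56; OR[min(1, a+b)] → w = 0.96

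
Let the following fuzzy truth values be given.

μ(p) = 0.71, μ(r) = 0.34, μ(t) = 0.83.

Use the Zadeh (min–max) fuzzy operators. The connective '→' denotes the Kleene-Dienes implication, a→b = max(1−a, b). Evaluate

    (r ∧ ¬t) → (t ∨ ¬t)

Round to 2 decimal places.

0.83

¬t = 1 − 0.83 = 0.17
r ∧ ¬t = min(a, b) on (0.34, 0.17) = 0.17
¬t = 1 − 0.83 = 0.17
t ∨ ¬t = max(a, b) on (0.83, 0.17) = 0.83
(r ∧ ¬t) → (t ∨ ¬t)  [Kleene-Dienes: max(1−a, b)] with a=0.17, b=0.83 → 0.83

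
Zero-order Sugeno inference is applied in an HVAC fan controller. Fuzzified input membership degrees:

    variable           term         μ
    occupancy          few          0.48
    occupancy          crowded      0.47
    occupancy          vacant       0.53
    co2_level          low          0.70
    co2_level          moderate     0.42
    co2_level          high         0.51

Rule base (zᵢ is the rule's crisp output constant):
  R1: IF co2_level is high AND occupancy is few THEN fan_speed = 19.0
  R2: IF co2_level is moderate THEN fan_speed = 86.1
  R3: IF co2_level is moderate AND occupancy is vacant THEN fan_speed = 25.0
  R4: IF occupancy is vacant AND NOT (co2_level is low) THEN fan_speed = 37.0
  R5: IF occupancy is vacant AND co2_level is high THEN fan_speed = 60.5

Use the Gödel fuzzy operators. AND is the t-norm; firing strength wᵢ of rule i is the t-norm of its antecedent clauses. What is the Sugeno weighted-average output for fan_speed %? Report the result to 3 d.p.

R1 (z=19.0): high=0.51, few=0.48; AND[min(a, b)] → w = 0.48
R2 (z=86.1): moderate=0.42 → w = 0.42
R3 (z=25.0): moderate=0.42, vacant=0.53; AND[min(a, b)] → w = 0.42
R4 (z=37.0): vacant=0.53, ¬low=1−0.70=0.30; AND[min(a, b)] → w = 0.30
R5 (z=60.5): vacant=0.53, high=0.51; AND[min(a, b)] → w = 0.51
Weighted average = (0.48·19.0 + 0.42·86.1 + 0.42·25.0 + 0.30·37.0 + 0.51·60.5) / (0.48 + 0.42 + 0.42 + 0.30 + 0.51)
  = 97.7370 / 2.1300 = 45.886

45.886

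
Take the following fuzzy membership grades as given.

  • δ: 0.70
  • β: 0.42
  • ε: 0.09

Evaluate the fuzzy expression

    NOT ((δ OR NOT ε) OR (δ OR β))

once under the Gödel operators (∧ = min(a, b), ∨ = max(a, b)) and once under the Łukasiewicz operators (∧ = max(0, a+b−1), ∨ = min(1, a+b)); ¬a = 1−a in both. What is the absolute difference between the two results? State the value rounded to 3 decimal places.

Under Gödel:
  NOT ε = 1 − 0.09 = 0.91
  δ OR NOT ε = max(a, b) on (0.70, 0.91) = 0.91
  δ OR β = max(a, b) on (0.70, 0.42) = 0.70
  (δ OR NOT ε) OR (δ OR β) = max(a, b) on (0.91, 0.70) = 0.91
  NOT ((δ OR NOT ε) OR (δ OR β)) = 1 − 0.91 = 0.09
  → value = 0.0900
Under Łukasiewicz:
  NOT ε = 1 − 0.09 = 0.91
  δ OR NOT ε = min(1, a+b) on (0.70, 0.91) = 1.00
  δ OR β = min(1, a+b) on (0.70, 0.42) = 1.00
  (δ OR NOT ε) OR (δ OR β) = min(1, a+b) on (1.00, 1.00) = 1.00
  NOT ((δ OR NOT ε) OR (δ OR β)) = 1 − 1.00 = 0.00
  → value = 0.0000
|0.0900 − 0.0000| = 0.090

0.090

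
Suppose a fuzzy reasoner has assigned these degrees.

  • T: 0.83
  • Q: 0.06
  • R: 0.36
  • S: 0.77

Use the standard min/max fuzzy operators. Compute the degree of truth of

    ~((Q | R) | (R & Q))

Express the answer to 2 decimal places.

0.64

Q | R = max(a, b) on (0.06, 0.36) = 0.36
R & Q = min(a, b) on (0.36, 0.06) = 0.06
(Q | R) | (R & Q) = max(a, b) on (0.36, 0.06) = 0.36
~((Q | R) | (R & Q)) = 1 − 0.36 = 0.64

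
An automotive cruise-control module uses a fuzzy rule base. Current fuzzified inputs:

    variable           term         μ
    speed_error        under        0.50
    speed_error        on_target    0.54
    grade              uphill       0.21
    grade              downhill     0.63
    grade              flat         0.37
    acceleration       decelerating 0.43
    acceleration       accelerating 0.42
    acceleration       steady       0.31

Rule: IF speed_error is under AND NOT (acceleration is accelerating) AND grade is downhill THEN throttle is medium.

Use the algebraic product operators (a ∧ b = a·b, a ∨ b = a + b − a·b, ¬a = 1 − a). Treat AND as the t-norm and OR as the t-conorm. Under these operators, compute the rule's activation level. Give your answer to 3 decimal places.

firing strength: under=0.50, ¬accelerating=1−0.42=0.58, downhill=0.63; AND[a·b] → w = 0.1827

0.183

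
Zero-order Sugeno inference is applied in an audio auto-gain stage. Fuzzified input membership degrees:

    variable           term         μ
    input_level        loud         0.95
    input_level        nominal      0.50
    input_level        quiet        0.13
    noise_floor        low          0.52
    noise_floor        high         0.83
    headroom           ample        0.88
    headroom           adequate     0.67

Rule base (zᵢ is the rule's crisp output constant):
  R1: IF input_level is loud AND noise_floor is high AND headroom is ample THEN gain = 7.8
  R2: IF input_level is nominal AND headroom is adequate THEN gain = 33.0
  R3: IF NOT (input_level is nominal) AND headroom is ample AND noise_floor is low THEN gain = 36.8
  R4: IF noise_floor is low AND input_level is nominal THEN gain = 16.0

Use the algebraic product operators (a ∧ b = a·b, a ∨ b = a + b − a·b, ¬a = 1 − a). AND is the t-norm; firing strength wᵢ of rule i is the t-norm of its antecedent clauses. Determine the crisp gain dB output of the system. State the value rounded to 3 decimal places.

R1 (z=7.8): loud=0.95, high=0.83, ample=0.88; AND[a·b] → w = 0.6939
R2 (z=33.0): nominal=0.50, adequate=0.67; AND[a·b] → w = 0.3350
R3 (z=36.8): ¬nominal=1−0.50=0.50, ample=0.88, low=0.52; AND[a·b] → w = 0.2288
R4 (z=16.0): low=0.52, nominal=0.50; AND[a·b] → w = 0.2600
Weighted average = (0.6939·7.8 + 0.3350·33.0 + 0.2288·36.8 + 0.2600·16.0) / (0.6939 + 0.3350 + 0.2288 + 0.2600)
  = 29.0471 / 1.5177 = 19.139

19.139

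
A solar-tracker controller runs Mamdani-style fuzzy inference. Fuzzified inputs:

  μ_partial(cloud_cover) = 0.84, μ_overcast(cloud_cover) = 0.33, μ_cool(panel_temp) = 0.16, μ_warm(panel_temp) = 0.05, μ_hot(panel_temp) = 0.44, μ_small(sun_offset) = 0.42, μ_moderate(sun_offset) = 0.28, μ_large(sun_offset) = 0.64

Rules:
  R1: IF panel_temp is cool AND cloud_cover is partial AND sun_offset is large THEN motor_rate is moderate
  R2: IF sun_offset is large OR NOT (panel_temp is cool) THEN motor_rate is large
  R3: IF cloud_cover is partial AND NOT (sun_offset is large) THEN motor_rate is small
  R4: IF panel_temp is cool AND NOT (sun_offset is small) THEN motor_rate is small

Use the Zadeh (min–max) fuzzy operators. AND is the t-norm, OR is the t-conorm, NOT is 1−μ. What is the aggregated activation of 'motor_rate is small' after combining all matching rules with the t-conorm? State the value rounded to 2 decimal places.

0.36

R1: cool=0.16, partial=0.84, large=0.64; AND[min(a, b)] → w = 0.16
R2: large=0.64, ¬cool=1−0.16=0.84; OR[max(a, b)] → w = 0.84
R3: partial=0.84, ¬large=1−0.64=0.36; AND[min(a, b)] → w = 0.36
R4: cool=0.16, ¬small=1−0.42=0.58; AND[min(a, b)] → w = 0.16
Rules with consequent 'small': {R3, R4} → strengths 0.36, 0.16
Aggregate via t-conorm [max(a, b)]: 0.36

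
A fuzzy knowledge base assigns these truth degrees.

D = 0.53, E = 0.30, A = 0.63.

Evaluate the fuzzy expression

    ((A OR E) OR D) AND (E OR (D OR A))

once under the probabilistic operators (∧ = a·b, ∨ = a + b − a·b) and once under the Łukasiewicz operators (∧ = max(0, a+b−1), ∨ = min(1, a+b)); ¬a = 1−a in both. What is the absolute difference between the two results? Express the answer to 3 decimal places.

Under probabilistic:
  A OR E = a + b − a·b on (0.6300, 0.3000) = 0.7410
  (A OR E) OR D = a + b − a·b on (0.7410, 0.5300) = 0.8783
  D OR A = a + b − a·b on (0.5300, 0.6300) = 0.8261
  E OR (D OR A) = a + b − a·b on (0.3000, 0.8261) = 0.8783
  ((A OR E) OR D) AND (E OR (D OR A)) = a·b on (0.8783, 0.8783) = 0.7714
  → value = 0.7714
Under Łukasiewicz:
  A OR E = min(1, a+b) on (0.63, 0.30) = 0.93
  (A OR E) OR D = min(1, a+b) on (0.93, 0.53) = 1.00
  D OR A = min(1, a+b) on (0.53, 0.63) = 1.00
  E OR (D OR A) = min(1, a+b) on (0.30, 1.00) = 1.00
  ((A OR E) OR D) AND (E OR (D OR A)) = max(0, a+b−1) on (1.00, 1.00) = 1.00
  → value = 1.0000
|0.7714 − 1.0000| = 0.229

0.229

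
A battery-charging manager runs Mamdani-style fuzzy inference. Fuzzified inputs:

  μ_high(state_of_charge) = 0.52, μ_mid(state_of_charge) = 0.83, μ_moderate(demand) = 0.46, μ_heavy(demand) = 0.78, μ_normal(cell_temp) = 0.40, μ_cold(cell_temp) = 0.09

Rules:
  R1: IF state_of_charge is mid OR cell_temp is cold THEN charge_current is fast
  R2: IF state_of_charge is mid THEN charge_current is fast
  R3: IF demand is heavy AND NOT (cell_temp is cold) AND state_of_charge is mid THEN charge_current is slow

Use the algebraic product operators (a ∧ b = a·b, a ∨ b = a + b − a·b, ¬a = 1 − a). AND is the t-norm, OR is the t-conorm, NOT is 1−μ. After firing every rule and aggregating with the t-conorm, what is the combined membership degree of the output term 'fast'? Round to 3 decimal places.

0.974

R1: mid=0.83, cold=0.09; OR[a + b − a·b] → w = 0.8453
R2: mid=0.83 → w = 0.8300
R3: heavy=0.78, ¬cold=1−0.09=0.91, mid=0.83; AND[a·b] → w = 0.5891
Rules with consequent 'fast': {R1, R2} → strengths 0.8453, 0.8300
Aggregate via t-conorm [a + b − a·b]: 0.9737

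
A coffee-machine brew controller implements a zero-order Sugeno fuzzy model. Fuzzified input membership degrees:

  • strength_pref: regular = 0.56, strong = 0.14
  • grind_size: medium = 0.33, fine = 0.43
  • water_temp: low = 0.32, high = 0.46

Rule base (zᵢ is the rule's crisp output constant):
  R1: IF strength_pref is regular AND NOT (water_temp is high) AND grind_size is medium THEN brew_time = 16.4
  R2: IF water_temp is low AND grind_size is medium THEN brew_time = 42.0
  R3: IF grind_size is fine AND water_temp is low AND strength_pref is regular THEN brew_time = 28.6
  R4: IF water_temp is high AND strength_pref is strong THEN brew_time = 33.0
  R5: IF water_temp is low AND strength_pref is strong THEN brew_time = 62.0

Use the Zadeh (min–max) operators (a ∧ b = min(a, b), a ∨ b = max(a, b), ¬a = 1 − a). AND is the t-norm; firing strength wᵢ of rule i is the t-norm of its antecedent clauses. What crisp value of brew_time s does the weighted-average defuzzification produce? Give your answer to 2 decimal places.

R1 (z=16.4): regular=0.56, ¬high=1−0.46=0.54, medium=0.33; AND[min(a, b)] → w = 0.33
R2 (z=42.0): low=0.32, medium=0.33; AND[min(a, b)] → w = 0.32
R3 (z=28.6): fine=0.43, low=0.32, regular=0.56; AND[min(a, b)] → w = 0.32
R4 (z=33.0): high=0.46, strong=0.14; AND[min(a, b)] → w = 0.14
R5 (z=62.0): low=0.32, strong=0.14; AND[min(a, b)] → w = 0.14
Weighted average = (0.33·16.4 + 0.32·42.0 + 0.32·28.6 + 0.14·33.0 + 0.14·62.0) / (0.33 + 0.32 + 0.32 + 0.14 + 0.14)
  = 41.3040 / 1.2500 = 33.04

33.04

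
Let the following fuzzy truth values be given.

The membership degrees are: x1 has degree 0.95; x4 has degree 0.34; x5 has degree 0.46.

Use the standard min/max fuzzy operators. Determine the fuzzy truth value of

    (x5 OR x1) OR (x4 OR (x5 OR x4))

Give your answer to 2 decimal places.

0.95

x5 OR x1 = max(a, b) on (0.46, 0.95) = 0.95
x5 OR x4 = max(a, b) on (0.46, 0.34) = 0.46
x4 OR (x5 OR x4) = max(a, b) on (0.34, 0.46) = 0.46
(x5 OR x1) OR (x4 OR (x5 OR x4)) = max(a, b) on (0.95, 0.46) = 0.95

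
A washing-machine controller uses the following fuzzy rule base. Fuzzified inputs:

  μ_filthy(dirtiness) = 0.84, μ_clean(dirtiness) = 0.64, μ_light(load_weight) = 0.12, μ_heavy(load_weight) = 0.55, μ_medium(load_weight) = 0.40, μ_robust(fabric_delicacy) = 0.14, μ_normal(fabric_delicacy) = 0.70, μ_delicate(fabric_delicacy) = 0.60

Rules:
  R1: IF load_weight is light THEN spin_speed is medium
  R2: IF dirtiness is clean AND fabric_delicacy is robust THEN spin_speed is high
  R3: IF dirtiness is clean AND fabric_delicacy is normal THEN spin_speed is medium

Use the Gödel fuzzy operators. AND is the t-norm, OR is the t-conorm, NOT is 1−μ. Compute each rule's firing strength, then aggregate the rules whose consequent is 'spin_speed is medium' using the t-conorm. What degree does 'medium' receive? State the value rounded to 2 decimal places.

R1: light=0.12 → w = 0.12
R2: clean=0.64, robust=0.14; AND[min(a, b)] → w = 0.14
R3: clean=0.64, normal=0.70; AND[min(a, b)] → w = 0.64
Rules with consequent 'medium': {R1, R3} → strengths 0.12, 0.64
Aggregate via t-conorm [max(a, b)]: 0.64

0.64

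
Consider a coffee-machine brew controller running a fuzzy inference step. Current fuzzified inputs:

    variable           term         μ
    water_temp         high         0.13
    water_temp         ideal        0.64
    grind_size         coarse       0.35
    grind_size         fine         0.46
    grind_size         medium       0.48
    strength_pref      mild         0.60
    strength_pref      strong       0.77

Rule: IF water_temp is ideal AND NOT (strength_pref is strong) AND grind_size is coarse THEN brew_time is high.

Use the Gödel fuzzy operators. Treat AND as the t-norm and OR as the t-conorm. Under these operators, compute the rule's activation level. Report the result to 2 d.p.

0.23

firing strength: ideal=0.64, ¬strong=1−0.77=0.23, coarse=0.35; AND[min(a, b)] → w = 0.23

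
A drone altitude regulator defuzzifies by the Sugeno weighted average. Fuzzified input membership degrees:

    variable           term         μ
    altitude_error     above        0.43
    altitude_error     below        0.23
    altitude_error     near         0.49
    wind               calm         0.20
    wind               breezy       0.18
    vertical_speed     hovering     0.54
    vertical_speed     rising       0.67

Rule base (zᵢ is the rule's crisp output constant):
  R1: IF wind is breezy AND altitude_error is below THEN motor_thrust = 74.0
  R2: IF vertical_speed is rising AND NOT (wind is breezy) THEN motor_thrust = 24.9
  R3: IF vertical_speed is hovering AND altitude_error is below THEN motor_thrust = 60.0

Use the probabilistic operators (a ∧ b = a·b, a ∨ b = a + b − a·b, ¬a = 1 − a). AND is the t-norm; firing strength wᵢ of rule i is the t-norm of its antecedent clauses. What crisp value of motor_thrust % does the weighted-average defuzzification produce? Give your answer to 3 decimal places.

R1 (z=74.0): breezy=0.18, below=0.23; AND[a·b] → w = 0.0414
R2 (z=24.9): rising=0.67, ¬breezy=1−0.18=0.82; AND[a·b] → w = 0.5494
R3 (z=60.0): hovering=0.54, below=0.23; AND[a·b] → w = 0.1242
Weighted average = (0.0414·74.0 + 0.5494·24.9 + 0.1242·60.0) / (0.0414 + 0.5494 + 0.1242)
  = 24.1957 / 0.7150 = 33.840

33.840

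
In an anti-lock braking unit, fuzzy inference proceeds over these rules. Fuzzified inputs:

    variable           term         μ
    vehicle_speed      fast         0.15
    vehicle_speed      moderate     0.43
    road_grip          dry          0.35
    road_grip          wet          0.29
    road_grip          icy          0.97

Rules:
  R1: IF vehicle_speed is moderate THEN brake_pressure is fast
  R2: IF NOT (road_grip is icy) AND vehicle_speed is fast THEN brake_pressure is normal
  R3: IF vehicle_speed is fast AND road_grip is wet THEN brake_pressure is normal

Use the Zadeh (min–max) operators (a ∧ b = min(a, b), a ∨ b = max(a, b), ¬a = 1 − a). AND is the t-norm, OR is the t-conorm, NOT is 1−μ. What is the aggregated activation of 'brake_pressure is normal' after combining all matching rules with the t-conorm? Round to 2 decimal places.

R1: moderate=0.43 → w = 0.43
R2: ¬icy=1−0.97=0.03, fast=0.15; AND[min(a, b)] → w = 0.03
R3: fast=0.15, wet=0.29; AND[min(a, b)] → w = 0.15
Rules with consequent 'normal': {R2, R3} → strengths 0.03, 0.15
Aggregate via t-conorm [max(a, b)]: 0.15

0.15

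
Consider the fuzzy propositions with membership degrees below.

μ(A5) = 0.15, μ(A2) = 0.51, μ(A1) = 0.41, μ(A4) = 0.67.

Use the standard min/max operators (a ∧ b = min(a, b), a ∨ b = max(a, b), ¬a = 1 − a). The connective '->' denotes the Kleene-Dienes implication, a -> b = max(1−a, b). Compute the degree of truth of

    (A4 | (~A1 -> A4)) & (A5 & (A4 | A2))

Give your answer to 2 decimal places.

0.15

~A1 = 1 − 0.41 = 0.59
~A1 -> A4  [Kleene-Dienes: max(1−a, b)] with a=0.59, b=0.67 → 0.67
A4 | (~A1 -> A4) = max(a, b) on (0.67, 0.67) = 0.67
A4 | A2 = max(a, b) on (0.67, 0.51) = 0.67
A5 & (A4 | A2) = min(a, b) on (0.15, 0.67) = 0.15
(A4 | (~A1 -> A4)) & (A5 & (A4 | A2)) = min(a, b) on (0.67, 0.15) = 0.15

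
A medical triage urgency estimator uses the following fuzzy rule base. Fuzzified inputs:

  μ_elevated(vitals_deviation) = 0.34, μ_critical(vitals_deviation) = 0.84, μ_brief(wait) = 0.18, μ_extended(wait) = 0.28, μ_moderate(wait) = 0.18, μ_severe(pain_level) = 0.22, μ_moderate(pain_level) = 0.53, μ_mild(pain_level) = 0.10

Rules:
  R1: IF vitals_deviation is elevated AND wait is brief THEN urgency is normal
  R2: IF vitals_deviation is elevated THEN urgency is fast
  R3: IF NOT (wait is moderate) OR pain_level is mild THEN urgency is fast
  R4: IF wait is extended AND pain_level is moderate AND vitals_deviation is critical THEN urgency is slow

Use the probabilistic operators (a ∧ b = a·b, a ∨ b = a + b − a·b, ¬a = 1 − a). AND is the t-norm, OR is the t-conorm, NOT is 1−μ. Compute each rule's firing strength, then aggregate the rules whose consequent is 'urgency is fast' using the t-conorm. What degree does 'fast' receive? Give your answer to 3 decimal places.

R1: elevated=0.34, brief=0.18; AND[a·b] → w = 0.0612
R2: elevated=0.34 → w = 0.3400
R3: ¬moderate=1−0.18=0.82, mild=0.10; OR[a + b − a·b] → w = 0.8380
R4: extended=0.28, moderate=0.53, critical=0.84; AND[a·b] → w = 0.1247
Rules with consequent 'fast': {R2, R3} → strengths 0.3400, 0.8380
Aggregate via t-conorm [a + b − a·b]: 0.8931

0.893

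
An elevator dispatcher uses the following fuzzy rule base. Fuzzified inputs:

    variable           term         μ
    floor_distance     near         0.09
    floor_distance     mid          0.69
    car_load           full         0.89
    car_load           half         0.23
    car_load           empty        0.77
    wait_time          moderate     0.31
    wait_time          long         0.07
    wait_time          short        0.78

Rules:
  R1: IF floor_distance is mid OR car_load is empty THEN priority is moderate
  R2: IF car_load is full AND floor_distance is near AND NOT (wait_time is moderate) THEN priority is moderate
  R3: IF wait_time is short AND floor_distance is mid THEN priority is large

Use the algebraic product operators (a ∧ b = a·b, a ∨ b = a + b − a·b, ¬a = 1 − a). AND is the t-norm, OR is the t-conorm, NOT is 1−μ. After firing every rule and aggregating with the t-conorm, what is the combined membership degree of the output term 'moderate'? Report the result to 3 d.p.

R1: mid=0.69, empty=0.77; OR[a + b − a·b] → w = 0.9287
R2: full=0.89, near=0.09, ¬moderate=1−0.31=0.69; AND[a·b] → w = 0.0553
R3: short=0.78, mid=0.69; AND[a·b] → w = 0.5382
Rules with consequent 'moderate': {R1, R2} → strengths 0.9287, 0.0553
Aggregate via t-conorm [a + b − a·b]: 0.9326

0.933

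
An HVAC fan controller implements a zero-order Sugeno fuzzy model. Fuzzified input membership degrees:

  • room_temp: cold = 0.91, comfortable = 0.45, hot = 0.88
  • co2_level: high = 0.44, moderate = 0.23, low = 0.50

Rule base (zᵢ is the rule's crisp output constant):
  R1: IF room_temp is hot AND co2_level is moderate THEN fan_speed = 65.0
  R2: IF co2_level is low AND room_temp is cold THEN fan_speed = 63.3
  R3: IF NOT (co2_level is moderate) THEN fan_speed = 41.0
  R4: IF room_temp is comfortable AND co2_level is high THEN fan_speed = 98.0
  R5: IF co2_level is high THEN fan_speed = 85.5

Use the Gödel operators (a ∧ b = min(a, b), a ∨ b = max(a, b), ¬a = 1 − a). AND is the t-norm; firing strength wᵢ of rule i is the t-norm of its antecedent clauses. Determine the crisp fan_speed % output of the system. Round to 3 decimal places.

R1 (z=65.0): hot=0.88, moderate=0.23; AND[min(a, b)] → w = 0.23
R2 (z=63.3): low=0.50, cold=0.91; AND[min(a, b)] → w = 0.50
R3 (z=41.0): ¬moderate=1−0.23=0.77 → w = 0.77
R4 (z=98.0): comfortable=0.45, high=0.44; AND[min(a, b)] → w = 0.44
R5 (z=85.5): high=0.44 → w = 0.44
Weighted average = (0.23·65.0 + 0.50·63.3 + 0.77·41.0 + 0.44·98.0 + 0.44·85.5) / (0.23 + 0.50 + 0.77 + 0.44 + 0.44)
  = 158.9100 / 2.3800 = 66.769

66.769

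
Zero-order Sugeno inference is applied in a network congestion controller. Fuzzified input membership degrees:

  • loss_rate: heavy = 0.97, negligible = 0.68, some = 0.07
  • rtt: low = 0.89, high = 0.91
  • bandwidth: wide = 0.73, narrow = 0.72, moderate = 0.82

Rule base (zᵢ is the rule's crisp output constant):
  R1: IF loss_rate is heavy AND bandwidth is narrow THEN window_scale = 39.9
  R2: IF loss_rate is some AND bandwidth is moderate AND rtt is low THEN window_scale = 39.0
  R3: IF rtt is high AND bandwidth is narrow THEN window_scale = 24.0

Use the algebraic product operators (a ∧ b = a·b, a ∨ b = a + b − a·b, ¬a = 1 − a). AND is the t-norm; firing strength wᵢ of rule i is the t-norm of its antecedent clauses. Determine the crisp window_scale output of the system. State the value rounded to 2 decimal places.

R1 (z=39.9): heavy=0.97, narrow=0.72; AND[a·b] → w = 0.6984
R2 (z=39.0): some=0.07, moderate=0.82, low=0.89; AND[a·b] → w = 0.0511
R3 (z=24.0): high=0.91, narrow=0.72; AND[a·b] → w = 0.6552
Weighted average = (0.6984·39.9 + 0.0511·39.0 + 0.6552·24.0) / (0.6984 + 0.0511 + 0.6552)
  = 45.5833 / 1.4047 = 32.45

32.45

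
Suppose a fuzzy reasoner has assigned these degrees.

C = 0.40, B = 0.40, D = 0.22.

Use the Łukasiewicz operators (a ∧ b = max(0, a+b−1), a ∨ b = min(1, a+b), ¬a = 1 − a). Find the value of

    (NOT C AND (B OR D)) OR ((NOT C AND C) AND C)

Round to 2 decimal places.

NOT C = 1 − 0.40 = 0.60
B OR D = min(1, a+b) on (0.40, 0.22) = 0.62
NOT C AND (B OR D) = max(0, a+b−1) on (0.60, 0.62) = 0.22
NOT C = 1 − 0.40 = 0.60
NOT C AND C = max(0, a+b−1) on (0.60, 0.40) = 0.00
(NOT C AND C) AND C = max(0, a+b−1) on (0.00, 0.40) = 0.00
(NOT C AND (B OR D)) OR ((NOT C AND C) AND C) = min(1, a+b) on (0.22, 0.00) = 0.22

0.22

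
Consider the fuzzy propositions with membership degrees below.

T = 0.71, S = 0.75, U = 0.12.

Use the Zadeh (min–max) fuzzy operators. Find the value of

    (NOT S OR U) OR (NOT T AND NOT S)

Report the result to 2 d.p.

NOT S = 1 − 0.75 = 0.25
NOT S OR U = max(a, b) on (0.25, 0.12) = 0.25
NOT T = 1 − 0.71 = 0.29
NOT S = 1 − 0.75 = 0.25
NOT T AND NOT S = min(a, b) on (0.29, 0.25) = 0.25
(NOT S OR U) OR (NOT T AND NOT S) = max(a, b) on (0.25, 0.25) = 0.25

0.25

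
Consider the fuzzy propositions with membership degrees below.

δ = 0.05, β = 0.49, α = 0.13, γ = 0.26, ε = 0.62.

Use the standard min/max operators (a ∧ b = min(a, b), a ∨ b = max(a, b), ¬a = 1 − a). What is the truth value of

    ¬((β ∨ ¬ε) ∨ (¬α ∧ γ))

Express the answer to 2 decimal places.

¬ε = 1 − 0.62 = 0.38
β ∨ ¬ε = max(a, b) on (0.49, 0.38) = 0.49
¬α = 1 − 0.13 = 0.87
¬α ∧ γ = min(a, b) on (0.87, 0.26) = 0.26
(β ∨ ¬ε) ∨ (¬α ∧ γ) = max(a, b) on (0.49, 0.26) = 0.49
¬((β ∨ ¬ε) ∨ (¬α ∧ γ)) = 1 − 0.49 = 0.51

0.51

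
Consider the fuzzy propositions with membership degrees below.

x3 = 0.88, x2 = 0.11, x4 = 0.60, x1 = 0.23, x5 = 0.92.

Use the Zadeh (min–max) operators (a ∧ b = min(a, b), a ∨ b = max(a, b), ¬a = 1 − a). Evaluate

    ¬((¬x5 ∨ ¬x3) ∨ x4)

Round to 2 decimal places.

0.40

¬x5 = 1 − 0.92 = 0.08
¬x3 = 1 − 0.88 = 0.12
¬x5 ∨ ¬x3 = max(a, b) on (0.08, 0.12) = 0.12
(¬x5 ∨ ¬x3) ∨ x4 = max(a, b) on (0.12, 0.60) = 0.60
¬((¬x5 ∨ ¬x3) ∨ x4) = 1 − 0.60 = 0.40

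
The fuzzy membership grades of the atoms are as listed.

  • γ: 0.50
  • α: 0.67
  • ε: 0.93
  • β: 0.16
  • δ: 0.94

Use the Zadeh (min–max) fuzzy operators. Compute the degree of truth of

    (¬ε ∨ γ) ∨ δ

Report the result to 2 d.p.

¬ε = 1 − 0.93 = 0.07
¬ε ∨ γ = max(a, b) on (0.07, 0.50) = 0.50
(¬ε ∨ γ) ∨ δ = max(a, b) on (0.50, 0.94) = 0.94

0.94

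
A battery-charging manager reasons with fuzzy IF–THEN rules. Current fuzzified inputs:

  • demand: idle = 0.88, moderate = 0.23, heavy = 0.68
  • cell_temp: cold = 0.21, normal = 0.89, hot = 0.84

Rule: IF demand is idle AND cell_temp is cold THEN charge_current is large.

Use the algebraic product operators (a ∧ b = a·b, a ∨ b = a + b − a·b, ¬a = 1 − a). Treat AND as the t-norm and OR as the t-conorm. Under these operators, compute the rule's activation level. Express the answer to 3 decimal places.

0.185

firing strength: idle=0.88, cold=0.21; AND[a·b] → w = 0.1848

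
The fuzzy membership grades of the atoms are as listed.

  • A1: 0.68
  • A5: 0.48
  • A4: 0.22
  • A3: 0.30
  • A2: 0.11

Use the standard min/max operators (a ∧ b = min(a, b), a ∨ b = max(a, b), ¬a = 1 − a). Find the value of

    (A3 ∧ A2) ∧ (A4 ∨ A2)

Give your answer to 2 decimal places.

A3 ∧ A2 = min(a, b) on (0.30, 0.11) = 0.11
A4 ∨ A2 = max(a, b) on (0.22, 0.11) = 0.22
(A3 ∧ A2) ∧ (A4 ∨ A2) = min(a, b) on (0.11, 0.22) = 0.11

0.11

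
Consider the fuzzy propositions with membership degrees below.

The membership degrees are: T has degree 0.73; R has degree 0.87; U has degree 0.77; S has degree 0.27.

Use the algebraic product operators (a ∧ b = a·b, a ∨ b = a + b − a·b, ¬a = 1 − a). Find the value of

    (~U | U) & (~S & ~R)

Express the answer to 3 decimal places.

0.078

~U = 1 − 0.7700 = 0.2300
~U | U = a + b − a·b on (0.2300, 0.7700) = 0.8229
~S = 1 − 0.2700 = 0.7300
~R = 1 − 0.8700 = 0.1300
~S & ~R = a·b on (0.7300, 0.1300) = 0.0949
(~U | U) & (~S & ~R) = a·b on (0.8229, 0.0949) = 0.0781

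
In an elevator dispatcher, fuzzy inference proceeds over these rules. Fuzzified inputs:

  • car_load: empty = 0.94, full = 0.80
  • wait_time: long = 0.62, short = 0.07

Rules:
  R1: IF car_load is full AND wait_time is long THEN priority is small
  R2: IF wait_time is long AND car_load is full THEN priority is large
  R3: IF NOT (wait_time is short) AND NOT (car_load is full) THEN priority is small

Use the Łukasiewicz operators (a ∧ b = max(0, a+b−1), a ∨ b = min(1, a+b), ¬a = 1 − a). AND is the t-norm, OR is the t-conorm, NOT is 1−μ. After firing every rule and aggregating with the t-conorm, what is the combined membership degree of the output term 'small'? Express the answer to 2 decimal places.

0.55

R1: full=0.80, long=0.62; AND[max(0, a+b−1)] → w = 0.42
R2: long=0.62, full=0.80; AND[max(0, a+b−1)] → w = 0.42
R3: ¬short=1−0.07=0.93, ¬full=1−0.80=0.20; AND[max(0, a+b−1)] → w = 0.13
Rules with consequent 'small': {R1, R3} → strengths 0.42, 0.13
Aggregate via t-conorm [min(1, a+b)]: 0.55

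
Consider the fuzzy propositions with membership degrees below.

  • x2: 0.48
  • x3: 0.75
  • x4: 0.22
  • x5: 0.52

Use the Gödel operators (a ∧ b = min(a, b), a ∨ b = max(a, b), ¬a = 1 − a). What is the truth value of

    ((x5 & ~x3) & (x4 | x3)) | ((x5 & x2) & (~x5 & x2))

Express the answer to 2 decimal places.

0.48

~x3 = 1 − 0.75 = 0.25
x5 & ~x3 = min(a, b) on (0.52, 0.25) = 0.25
x4 | x3 = max(a, b) on (0.22, 0.75) = 0.75
(x5 & ~x3) & (x4 | x3) = min(a, b) on (0.25, 0.75) = 0.25
x5 & x2 = min(a, b) on (0.52, 0.48) = 0.48
~x5 = 1 − 0.52 = 0.48
~x5 & x2 = min(a, b) on (0.48, 0.48) = 0.48
(x5 & x2) & (~x5 & x2) = min(a, b) on (0.48, 0.48) = 0.48
((x5 & ~x3) & (x4 | x3)) | ((x5 & x2) & (~x5 & x2)) = max(a, b) on (0.25, 0.48) = 0.48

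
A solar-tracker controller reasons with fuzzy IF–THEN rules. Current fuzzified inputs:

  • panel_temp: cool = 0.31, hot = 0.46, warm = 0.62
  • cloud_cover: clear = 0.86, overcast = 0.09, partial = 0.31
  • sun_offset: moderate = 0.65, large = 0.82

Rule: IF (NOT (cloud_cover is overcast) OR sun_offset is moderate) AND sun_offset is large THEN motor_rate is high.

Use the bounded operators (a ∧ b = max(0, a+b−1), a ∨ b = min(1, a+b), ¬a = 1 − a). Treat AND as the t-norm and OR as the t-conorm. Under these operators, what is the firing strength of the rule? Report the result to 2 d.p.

0.82

firing strength: (¬overcast=1−0.09=0.91 OR moderate=0.65) = 1.00; AND[max(0, a+b−1)] with large=0.82 → w = 0.82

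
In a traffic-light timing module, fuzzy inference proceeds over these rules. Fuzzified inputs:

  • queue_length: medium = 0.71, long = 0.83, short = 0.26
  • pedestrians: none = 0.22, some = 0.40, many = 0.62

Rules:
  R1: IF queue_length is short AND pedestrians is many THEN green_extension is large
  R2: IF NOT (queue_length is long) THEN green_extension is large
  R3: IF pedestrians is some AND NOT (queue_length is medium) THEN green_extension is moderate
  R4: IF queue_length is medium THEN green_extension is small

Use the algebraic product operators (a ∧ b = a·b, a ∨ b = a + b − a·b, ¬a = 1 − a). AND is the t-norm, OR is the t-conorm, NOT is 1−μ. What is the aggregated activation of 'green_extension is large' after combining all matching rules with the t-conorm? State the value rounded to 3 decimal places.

0.304

R1: short=0.26, many=0.62; AND[a·b] → w = 0.1612
R2: ¬long=1−0.83=0.17 → w = 0.1700
R3: some=0.40, ¬medium=1−0.71=0.29; AND[a·b] → w = 0.1160
R4: medium=0.71 → w = 0.7100
Rules with consequent 'large': {R1, R2} → strengths 0.1612, 0.1700
Aggregate via t-conorm [a + b − a·b]: 0.3038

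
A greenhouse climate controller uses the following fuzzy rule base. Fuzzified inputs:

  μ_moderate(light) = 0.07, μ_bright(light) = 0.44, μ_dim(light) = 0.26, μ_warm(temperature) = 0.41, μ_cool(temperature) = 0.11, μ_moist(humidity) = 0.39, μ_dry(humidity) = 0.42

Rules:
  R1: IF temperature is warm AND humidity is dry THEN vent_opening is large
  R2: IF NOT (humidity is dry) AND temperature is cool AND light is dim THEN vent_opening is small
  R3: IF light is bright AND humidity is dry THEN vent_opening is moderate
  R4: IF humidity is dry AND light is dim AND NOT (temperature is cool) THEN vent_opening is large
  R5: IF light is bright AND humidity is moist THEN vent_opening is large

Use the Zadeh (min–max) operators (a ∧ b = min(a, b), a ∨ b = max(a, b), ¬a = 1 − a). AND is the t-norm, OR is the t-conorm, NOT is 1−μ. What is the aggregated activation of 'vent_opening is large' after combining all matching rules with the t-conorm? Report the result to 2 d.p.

0.41

R1: warm=0.41, dry=0.42; AND[min(a, b)] → w = 0.41
R2: ¬dry=1−0.42=0.58, cool=0.11, dim=0.26; AND[min(a, b)] → w = 0.11
R3: bright=0.44, dry=0.42; AND[min(a, b)] → w = 0.42
R4: dry=0.42, dim=0.26, ¬cool=1−0.11=0.89; AND[min(a, b)] → w = 0.26
R5: bright=0.44, moist=0.39; AND[min(a, b)] → w = 0.39
Rules with consequent 'large': {R1, R4, R5} → strengths 0.41, 0.26, 0.39
Aggregate via t-conorm [max(a, b)]: 0.41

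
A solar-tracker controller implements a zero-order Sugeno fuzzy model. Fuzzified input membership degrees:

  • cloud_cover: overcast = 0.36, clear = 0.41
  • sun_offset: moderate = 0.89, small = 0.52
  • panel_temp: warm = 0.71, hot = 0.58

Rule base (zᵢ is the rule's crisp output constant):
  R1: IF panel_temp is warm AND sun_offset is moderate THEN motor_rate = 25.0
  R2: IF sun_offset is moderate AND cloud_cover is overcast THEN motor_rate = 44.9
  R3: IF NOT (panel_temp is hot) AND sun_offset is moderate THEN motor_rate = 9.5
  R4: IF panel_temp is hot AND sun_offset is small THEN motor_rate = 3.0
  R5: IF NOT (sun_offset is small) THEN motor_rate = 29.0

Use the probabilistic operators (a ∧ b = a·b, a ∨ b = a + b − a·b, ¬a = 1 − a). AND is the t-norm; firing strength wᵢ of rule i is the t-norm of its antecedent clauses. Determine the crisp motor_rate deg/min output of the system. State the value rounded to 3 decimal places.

23.039

R1 (z=25.0): warm=0.71, moderate=0.89; AND[a·b] → w = 0.6319
R2 (z=44.9): moderate=0.89, overcast=0.36; AND[a·b] → w = 0.3204
R3 (z=9.5): ¬hot=1−0.58=0.42, moderate=0.89; AND[a·b] → w = 0.3738
R4 (z=3.0): hot=0.58, small=0.52; AND[a·b] → w = 0.3016
R5 (z=29.0): ¬small=1−0.52=0.48 → w = 0.4800
Weighted average = (0.6319·25.0 + 0.3204·44.9 + 0.3738·9.5 + 0.3016·3.0 + 0.4800·29.0) / (0.6319 + 0.3204 + 0.3738 + 0.3016 + 0.4800)
  = 48.5594 / 2.1077 = 23.039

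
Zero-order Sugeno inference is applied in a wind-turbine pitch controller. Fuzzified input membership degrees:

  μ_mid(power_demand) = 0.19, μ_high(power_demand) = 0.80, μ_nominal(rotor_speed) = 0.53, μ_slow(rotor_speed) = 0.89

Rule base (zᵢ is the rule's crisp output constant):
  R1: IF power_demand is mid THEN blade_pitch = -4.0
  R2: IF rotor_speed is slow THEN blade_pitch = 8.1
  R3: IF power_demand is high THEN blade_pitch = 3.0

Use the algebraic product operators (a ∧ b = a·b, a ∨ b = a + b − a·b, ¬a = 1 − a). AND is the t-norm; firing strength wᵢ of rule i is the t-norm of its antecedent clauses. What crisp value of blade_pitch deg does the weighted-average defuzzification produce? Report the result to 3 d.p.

R1 (z=-4.0): mid=0.19 → w = 0.1900
R2 (z=8.1): slow=0.89 → w = 0.8900
R3 (z=3.0): high=0.80 → w = 0.8000
Weighted average = (0.1900·-4.0 + 0.8900·8.1 + 0.8000·3.0) / (0.1900 + 0.8900 + 0.8000)
  = 8.8490 / 1.8800 = 4.707

4.707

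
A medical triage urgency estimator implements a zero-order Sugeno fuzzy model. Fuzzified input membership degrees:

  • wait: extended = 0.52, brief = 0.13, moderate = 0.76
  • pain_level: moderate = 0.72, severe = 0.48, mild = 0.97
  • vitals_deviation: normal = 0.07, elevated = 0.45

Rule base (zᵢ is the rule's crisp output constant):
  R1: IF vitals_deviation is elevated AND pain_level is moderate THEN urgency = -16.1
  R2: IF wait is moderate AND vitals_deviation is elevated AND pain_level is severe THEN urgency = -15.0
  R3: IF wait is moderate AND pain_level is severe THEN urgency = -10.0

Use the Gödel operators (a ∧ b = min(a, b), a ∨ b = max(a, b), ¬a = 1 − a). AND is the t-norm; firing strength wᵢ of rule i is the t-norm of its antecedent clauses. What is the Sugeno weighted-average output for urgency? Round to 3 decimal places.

-13.620

R1 (z=-16.1): elevated=0.45, moderate=0.72; AND[min(a, b)] → w = 0.45
R2 (z=-15.0): moderate=0.76, elevated=0.45, severe=0.48; AND[min(a, b)] → w = 0.45
R3 (z=-10.0): moderate=0.76, severe=0.48; AND[min(a, b)] → w = 0.48
Weighted average = (0.45·-16.1 + 0.45·-15.0 + 0.48·-10.0) / (0.45 + 0.45 + 0.48)
  = -18.7950 / 1.3800 = -13.620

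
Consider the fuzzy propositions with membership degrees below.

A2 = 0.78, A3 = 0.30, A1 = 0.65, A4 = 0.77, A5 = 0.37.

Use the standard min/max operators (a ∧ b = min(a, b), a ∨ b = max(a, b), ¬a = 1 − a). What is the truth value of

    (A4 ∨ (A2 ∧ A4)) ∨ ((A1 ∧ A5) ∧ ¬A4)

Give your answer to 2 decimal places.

A2 ∧ A4 = min(a, b) on (0.78, 0.77) = 0.77
A4 ∨ (A2 ∧ A4) = max(a, b) on (0.77, 0.77) = 0.77
A1 ∧ A5 = min(a, b) on (0.65, 0.37) = 0.37
¬A4 = 1 − 0.77 = 0.23
(A1 ∧ A5) ∧ ¬A4 = min(a, b) on (0.37, 0.23) = 0.23
(A4 ∨ (A2 ∧ A4)) ∨ ((A1 ∧ A5) ∧ ¬A4) = max(a, b) on (0.77, 0.23) = 0.77

0.77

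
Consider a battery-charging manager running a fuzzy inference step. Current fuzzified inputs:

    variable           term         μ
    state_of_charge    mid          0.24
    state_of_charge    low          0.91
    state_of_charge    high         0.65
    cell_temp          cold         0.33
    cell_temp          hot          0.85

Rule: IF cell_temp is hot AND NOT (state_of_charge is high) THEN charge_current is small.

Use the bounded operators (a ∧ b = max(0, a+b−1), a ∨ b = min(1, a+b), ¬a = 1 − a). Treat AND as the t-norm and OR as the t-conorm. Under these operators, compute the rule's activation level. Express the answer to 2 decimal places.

firing strength: hot=0.85, ¬high=1−0.65=0.35; AND[max(0, a+b−1)] → w = 0.20

0.20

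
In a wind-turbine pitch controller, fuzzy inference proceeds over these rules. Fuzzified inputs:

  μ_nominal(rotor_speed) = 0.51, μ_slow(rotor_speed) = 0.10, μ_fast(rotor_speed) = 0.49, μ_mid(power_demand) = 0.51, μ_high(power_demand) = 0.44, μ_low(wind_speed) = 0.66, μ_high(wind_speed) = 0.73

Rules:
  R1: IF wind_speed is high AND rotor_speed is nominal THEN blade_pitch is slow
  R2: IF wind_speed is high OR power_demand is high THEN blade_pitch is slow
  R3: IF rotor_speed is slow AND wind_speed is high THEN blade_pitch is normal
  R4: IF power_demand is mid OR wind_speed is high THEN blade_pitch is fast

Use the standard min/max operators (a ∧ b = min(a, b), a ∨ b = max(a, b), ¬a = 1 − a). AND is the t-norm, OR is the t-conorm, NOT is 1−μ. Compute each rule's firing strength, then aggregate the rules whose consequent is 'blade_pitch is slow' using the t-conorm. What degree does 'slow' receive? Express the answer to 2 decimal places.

0.73

R1: high=0.73, nominal=0.51; AND[min(a, b)] → w = 0.51
R2: high=0.73, high=0.44; OR[max(a, b)] → w = 0.73
R3: slow=0.10, high=0.73; AND[min(a, b)] → w = 0.10
R4: mid=0.51, high=0.73; OR[max(a, b)] → w = 0.73
Rules with consequent 'slow': {R1, R2} → strengths 0.51, 0.73
Aggregate via t-conorm [max(a, b)]: 0.73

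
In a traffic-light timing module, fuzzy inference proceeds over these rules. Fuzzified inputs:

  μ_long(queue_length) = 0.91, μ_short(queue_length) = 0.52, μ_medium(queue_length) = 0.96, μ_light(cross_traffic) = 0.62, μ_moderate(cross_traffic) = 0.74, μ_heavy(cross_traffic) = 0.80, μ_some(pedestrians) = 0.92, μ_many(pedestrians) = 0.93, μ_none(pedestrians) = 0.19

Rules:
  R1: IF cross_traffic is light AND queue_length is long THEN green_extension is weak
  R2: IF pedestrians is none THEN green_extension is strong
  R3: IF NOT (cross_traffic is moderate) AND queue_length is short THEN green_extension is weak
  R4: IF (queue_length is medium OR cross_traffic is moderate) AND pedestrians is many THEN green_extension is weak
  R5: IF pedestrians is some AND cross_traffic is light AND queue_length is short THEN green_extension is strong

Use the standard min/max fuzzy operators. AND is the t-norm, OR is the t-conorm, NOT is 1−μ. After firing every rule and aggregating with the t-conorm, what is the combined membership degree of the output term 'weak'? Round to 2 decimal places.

R1: light=0.62, long=0.91; AND[min(a, b)] → w = 0.62
R2: none=0.19 → w = 0.19
R3: ¬moderate=1−0.74=0.26, short=0.52; AND[min(a, b)] → w = 0.26
R4: (medium=0.96 OR moderate=0.74) = 0.96; AND[min(a, b)] with many=0.93 → w = 0.93
R5: some=0.92, light=0.62, short=0.52; AND[min(a, b)] → w = 0.52
Rules with consequent 'weak': {R1, R3, R4} → strengths 0.62, 0.26, 0.93
Aggregate via t-conorm [max(a, b)]: 0.93

0.93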